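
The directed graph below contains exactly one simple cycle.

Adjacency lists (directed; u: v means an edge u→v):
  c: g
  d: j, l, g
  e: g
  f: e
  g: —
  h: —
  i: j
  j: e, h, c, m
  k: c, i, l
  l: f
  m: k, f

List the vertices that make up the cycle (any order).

i, j, k, m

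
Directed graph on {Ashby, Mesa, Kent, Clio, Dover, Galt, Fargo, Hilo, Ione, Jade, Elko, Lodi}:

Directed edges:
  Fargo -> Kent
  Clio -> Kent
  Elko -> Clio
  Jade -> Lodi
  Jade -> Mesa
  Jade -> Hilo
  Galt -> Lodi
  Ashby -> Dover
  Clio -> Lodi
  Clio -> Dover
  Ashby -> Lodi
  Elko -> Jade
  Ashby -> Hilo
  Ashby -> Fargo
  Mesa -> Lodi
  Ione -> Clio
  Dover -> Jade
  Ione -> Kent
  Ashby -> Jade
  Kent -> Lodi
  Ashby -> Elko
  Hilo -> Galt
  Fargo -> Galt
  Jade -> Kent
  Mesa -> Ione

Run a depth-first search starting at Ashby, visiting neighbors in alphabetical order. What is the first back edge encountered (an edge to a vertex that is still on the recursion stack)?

DFS from Ashby (visiting neighbors in alphabetical order); mark gray on enter, black on exit:
Ashby gray
  Dover gray
    Jade gray
      Hilo gray
        Galt gray
          Lodi gray
          Lodi black
        Galt black
      Hilo black
      Kent gray
        Kent→Lodi: Lodi black — skip
      Kent black
      Jade→Lodi: Lodi black — skip
      Mesa gray
        Ione gray
          Clio gray
            Clio→Dover: Dover is gray → back edge
First back edge: Clio → Dover.

Clio->Dover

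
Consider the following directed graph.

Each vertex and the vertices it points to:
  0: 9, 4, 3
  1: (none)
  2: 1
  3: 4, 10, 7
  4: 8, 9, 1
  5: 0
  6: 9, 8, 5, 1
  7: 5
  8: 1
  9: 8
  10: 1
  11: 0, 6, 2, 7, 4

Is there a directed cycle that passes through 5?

5 is on a cycle iff 5 can reach itself via ≥1 edge.
5 → 0 → 3 → 7 → 5 — yes.

Yes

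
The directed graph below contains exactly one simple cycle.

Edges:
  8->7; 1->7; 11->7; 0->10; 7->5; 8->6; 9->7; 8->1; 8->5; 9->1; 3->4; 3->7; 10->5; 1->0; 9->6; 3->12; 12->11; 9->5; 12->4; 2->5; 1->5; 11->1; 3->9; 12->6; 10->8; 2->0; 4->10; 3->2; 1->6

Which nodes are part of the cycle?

0, 1, 8, 10

DFS with gray/black marking from 0:
0 gray
  10 gray
    5 gray
    5 black
    8 gray
      1 gray
        1→5: 5 black — skip
        7 gray
          7→5: 5 black — skip
        7 black
        1→0: 0 is gray → back edge
Back edge closes the cycle 0 → 10 → 8 → 1 → 0; its vertices are {0, 1, 8, 10}.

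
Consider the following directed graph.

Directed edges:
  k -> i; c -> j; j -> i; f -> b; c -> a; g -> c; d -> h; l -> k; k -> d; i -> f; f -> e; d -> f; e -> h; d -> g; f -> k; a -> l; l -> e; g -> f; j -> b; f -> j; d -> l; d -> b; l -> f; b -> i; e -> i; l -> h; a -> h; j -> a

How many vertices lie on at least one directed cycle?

11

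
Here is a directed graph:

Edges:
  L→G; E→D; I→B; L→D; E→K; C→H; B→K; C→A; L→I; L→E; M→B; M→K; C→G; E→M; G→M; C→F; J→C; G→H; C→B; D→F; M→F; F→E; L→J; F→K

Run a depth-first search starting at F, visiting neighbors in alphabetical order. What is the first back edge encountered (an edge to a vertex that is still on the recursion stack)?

D→F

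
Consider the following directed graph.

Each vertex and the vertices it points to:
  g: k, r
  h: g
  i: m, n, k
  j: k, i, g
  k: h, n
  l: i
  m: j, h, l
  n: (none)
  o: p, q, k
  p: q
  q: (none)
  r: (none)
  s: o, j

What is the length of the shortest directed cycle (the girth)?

For each vertex v, BFS finds the shortest path from v back to v.
The shortest such closed walk is j → i → m → j, length 3.

3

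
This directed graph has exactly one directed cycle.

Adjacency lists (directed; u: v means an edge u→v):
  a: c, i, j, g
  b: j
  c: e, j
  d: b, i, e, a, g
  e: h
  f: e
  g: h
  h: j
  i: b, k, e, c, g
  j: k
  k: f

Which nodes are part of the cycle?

DFS with gray/black marking from k:
k gray
  f gray
    e gray
      h gray
        j gray
          j→k: k is gray → back edge
Back edge closes the cycle k → f → e → h → j → k; its vertices are {e, f, h, j, k}.

e, f, h, j, k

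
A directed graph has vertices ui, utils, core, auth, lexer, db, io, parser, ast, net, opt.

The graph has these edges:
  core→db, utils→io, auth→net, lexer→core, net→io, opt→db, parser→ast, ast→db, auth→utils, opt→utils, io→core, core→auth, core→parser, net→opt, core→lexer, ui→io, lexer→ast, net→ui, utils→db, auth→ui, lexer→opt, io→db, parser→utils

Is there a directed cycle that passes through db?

No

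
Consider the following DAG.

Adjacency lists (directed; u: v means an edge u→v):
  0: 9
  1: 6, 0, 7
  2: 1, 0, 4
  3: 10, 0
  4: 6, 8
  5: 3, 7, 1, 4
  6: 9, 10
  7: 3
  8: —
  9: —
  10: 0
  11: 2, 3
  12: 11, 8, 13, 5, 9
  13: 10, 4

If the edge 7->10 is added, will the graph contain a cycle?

No

Adding 7→10 creates a cycle iff 10 can already reach 7.
Explore from 10: no path reaches 7. The graph stays acyclic.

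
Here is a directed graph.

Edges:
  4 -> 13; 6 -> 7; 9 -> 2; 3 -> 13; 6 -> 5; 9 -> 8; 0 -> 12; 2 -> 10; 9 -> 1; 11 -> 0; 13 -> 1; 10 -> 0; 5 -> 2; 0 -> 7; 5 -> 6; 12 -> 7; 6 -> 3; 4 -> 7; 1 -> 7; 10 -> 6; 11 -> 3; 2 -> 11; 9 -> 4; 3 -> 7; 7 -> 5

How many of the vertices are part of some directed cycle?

11

A vertex is on a directed cycle iff it belongs to a strongly connected component of size ≥ 2 (or has a self-loop).
The vertices on cycles are {0, 1, 2, 3, 5, 6, 7, 10, 11, 12, 13} — 11 in total.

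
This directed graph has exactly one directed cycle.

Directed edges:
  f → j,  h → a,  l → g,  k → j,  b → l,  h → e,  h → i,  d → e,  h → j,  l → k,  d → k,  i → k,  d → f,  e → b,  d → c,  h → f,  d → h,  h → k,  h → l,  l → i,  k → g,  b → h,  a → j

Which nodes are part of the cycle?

b, e, h

DFS with gray/black marking from e:
e gray
  b gray
    l gray
      k gray
        j gray
        j black
        g gray
        g black
      k black
      l→g: g black — skip
      i gray
        i→k: k black — skip
      i black
    l black
    h gray
      h→k: k black — skip
      h→j: j black — skip
      f gray
        f→j: j black — skip
      f black
      h→e: e is gray → back edge
Back edge closes the cycle e → b → h → e; its vertices are {b, e, h}.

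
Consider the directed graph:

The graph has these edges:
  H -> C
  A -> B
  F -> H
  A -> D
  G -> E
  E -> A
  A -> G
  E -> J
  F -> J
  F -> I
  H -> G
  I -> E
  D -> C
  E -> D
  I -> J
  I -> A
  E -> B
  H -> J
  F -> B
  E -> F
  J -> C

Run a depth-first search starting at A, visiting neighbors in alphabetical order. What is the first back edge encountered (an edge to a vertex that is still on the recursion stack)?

DFS from A (visiting neighbors in alphabetical order); mark gray on enter, black on exit:
A gray
  B gray
  B black
  D gray
    C gray
    C black
  D black
  G gray
    E gray
      E→A: A is gray → back edge
First back edge: E → A.

E->A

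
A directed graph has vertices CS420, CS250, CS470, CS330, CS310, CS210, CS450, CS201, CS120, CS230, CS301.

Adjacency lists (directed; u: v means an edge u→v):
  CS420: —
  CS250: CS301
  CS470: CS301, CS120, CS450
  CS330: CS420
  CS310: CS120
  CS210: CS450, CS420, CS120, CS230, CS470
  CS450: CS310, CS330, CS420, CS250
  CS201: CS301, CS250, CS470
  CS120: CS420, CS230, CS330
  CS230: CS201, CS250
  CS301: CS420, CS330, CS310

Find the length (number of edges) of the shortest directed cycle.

For each vertex v, BFS finds the shortest path from v back to v.
The shortest such closed walk is CS470 → CS120 → CS230 → CS201 → CS470, length 4.

4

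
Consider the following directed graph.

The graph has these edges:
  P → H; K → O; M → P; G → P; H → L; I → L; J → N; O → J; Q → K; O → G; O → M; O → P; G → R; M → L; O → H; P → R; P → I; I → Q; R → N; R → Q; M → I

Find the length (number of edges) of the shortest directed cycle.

For each vertex v, BFS finds the shortest path from v back to v.
The shortest such closed walk is K → O → P → I → Q → K, length 5.

5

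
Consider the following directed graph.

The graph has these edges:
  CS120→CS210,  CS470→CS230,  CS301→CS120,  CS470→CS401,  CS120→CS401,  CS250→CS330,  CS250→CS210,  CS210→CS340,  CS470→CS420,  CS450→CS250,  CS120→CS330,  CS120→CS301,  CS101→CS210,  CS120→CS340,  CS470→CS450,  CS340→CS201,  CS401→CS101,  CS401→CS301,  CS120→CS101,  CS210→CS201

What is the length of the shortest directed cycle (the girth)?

2

For each vertex v, BFS finds the shortest path from v back to v.
The shortest such closed walk is CS301 → CS120 → CS301, length 2.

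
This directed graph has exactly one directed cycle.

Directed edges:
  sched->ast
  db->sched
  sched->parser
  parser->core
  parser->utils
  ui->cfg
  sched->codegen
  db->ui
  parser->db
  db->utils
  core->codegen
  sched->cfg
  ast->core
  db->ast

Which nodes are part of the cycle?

db, sched, parser

DFS with gray/black marking from parser:
parser gray
  core gray
    codegen gray
    codegen black
  core black
  db gray
    ast gray
      ast→core: core black — skip
    ast black
    utils gray
    utils black
    sched gray
      sched→codegen: codegen black — skip
      cfg gray
      cfg black
      sched→parser: parser is gray → back edge
Back edge closes the cycle parser → db → sched → parser; its vertices are {db, sched, parser}.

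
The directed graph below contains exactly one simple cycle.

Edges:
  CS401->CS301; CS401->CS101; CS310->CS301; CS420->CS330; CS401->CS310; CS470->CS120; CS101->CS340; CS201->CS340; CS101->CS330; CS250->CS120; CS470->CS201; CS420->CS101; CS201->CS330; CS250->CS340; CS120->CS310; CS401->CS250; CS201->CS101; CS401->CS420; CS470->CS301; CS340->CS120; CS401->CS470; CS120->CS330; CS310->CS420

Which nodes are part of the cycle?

DFS with gray/black marking from CS310:
CS310 gray
  CS420 gray
    CS330 gray
    CS330 black
    CS101 gray
      CS101→CS330: CS330 black — skip
      CS340 gray
        CS120 gray
          CS120→CS330: CS330 black — skip
          CS120→CS310: CS310 is gray → back edge
Back edge closes the cycle CS310 → CS420 → CS101 → CS340 → CS120 → CS310; its vertices are {CS101, CS120, CS310, CS340, CS420}.

CS101, CS120, CS310, CS340, CS420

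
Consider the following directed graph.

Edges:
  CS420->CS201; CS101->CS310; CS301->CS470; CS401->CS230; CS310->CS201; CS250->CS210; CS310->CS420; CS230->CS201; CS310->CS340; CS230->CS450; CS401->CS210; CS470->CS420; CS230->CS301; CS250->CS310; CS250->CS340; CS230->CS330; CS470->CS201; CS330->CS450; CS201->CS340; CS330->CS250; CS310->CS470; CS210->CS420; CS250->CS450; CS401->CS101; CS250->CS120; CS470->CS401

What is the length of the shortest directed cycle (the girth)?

4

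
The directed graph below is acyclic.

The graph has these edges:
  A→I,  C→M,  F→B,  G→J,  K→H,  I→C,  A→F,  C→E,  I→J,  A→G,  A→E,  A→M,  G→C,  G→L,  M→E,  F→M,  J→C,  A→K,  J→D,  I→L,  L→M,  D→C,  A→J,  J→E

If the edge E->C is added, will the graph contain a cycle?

Adding E→C creates a cycle iff C can already reach E.
Path from C: C → E.
So C → … → E → C is a cycle.

Yes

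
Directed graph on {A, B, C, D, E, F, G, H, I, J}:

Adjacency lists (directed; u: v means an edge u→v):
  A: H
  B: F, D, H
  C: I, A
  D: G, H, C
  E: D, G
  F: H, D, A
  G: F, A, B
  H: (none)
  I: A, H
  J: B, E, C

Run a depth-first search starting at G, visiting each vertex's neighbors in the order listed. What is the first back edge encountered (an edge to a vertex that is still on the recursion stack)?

D→G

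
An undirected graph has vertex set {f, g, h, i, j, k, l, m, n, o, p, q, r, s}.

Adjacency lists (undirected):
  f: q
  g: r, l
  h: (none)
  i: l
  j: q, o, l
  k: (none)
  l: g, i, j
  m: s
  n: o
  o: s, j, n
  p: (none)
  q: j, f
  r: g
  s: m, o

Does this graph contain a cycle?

No

DFS, tracking each vertex's parent; an edge to a visited non-parent vertex closes a cycle.
Start from r:
visit r (parent –)
  visit g (parent r)
    g–r: parent, skip
    visit l (parent g)
      l–g: parent, skip
      visit i (parent l)
        i–l: parent, skip
      visit j (parent l)
        visit q (parent j)
          q–j: parent, skip
          visit f (parent q)
            f–q: parent, skip
        visit o (parent j)
          visit s (parent o)
            visit m (parent s)
              m–s: parent, skip
            s–o: parent, skip
          o–j: parent, skip
          visit n (parent o)
            n–o: parent, skip
        j–l: parent, skip
visit h (parent –)
visit k (parent –)
visit p (parent –)
No non-parent visited neighbor found — the graph is a forest.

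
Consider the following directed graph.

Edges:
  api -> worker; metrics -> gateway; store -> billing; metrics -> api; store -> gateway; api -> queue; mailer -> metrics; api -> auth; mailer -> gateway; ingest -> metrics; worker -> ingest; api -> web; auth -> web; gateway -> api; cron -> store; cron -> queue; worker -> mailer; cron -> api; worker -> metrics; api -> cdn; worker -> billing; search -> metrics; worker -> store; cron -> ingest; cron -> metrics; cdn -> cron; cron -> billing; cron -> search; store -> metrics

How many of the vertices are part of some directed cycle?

10

A vertex is on a directed cycle iff it belongs to a strongly connected component of size ≥ 2 (or has a self-loop).
The vertices on cycles are {api, cdn, cron, store, ingest, mailer, search, worker, gateway, metrics} — 10 in total.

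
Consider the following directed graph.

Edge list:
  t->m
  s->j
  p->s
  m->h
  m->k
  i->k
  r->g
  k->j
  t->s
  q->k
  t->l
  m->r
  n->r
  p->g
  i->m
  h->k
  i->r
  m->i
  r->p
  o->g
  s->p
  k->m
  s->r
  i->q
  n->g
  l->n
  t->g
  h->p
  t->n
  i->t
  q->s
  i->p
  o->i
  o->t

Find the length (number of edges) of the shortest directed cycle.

2

For each vertex v, BFS finds the shortest path from v back to v.
The shortest such closed walk is i → m → i, length 2.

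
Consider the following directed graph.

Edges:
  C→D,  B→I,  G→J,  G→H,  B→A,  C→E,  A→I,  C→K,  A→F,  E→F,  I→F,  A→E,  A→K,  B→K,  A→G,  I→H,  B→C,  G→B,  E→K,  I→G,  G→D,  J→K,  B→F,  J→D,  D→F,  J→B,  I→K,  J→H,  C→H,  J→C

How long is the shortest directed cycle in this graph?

3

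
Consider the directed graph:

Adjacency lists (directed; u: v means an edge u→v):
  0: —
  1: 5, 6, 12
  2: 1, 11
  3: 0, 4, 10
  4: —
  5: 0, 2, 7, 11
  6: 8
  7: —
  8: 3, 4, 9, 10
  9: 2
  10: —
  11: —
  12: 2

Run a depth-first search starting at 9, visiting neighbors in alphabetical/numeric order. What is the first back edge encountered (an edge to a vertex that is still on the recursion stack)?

5->2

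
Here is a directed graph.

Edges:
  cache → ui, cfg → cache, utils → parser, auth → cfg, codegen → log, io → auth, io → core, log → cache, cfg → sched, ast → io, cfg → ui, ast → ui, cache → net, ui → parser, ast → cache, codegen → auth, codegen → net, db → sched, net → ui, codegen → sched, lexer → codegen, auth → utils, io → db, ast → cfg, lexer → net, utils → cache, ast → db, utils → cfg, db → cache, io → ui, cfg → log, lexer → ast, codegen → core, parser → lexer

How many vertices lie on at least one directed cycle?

13

A vertex is on a directed cycle iff it belongs to a strongly connected component of size ≥ 2 (or has a self-loop).
The vertices on cycles are {db, io, ui, ast, cfg, log, net, auth, cache, lexer, utils, parser, codegen} — 13 in total.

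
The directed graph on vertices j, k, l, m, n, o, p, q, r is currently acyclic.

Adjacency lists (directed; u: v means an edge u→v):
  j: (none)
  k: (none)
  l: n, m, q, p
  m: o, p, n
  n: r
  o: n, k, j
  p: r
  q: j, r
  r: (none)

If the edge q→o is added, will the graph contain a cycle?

Adding q→o creates a cycle iff o can already reach q.
Explore from o: no path reaches q. The graph stays acyclic.

No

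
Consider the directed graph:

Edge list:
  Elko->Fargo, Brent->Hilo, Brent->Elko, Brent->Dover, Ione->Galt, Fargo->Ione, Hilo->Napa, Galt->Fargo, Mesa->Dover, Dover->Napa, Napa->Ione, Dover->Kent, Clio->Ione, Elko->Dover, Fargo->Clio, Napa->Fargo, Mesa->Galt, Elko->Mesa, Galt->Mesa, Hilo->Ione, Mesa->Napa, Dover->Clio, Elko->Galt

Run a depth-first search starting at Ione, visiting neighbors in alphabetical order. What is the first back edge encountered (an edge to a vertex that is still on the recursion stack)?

Clio->Ione

DFS from Ione (visiting neighbors in alphabetical order); mark gray on enter, black on exit:
Ione gray
  Galt gray
    Fargo gray
      Clio gray
        Clio→Ione: Ione is gray → back edge
First back edge: Clio → Ione.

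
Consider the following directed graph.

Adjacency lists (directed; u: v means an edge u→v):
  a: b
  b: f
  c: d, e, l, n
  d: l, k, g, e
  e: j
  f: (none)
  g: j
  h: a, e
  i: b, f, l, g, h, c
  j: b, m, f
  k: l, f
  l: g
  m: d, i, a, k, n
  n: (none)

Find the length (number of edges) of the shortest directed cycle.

For each vertex v, BFS finds the shortest path from v back to v.
The shortest such closed walk is m → d → g → j → m, length 4.

4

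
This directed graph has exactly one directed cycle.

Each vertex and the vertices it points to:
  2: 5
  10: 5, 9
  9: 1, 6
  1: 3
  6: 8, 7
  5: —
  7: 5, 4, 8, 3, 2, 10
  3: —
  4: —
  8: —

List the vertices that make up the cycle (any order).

6, 7, 9, 10

DFS with gray/black marking from 7:
7 gray
  5 gray
  5 black
  4 gray
  4 black
  8 gray
  8 black
  3 gray
  3 black
  2 gray
    2→5: 5 black — skip
  2 black
  10 gray
    10→5: 5 black — skip
    9 gray
      1 gray
        1→3: 3 black — skip
      1 black
      6 gray
        6→8: 8 black — skip
        6→7: 7 is gray → back edge
Back edge closes the cycle 7 → 10 → 9 → 6 → 7; its vertices are {6, 7, 9, 10}.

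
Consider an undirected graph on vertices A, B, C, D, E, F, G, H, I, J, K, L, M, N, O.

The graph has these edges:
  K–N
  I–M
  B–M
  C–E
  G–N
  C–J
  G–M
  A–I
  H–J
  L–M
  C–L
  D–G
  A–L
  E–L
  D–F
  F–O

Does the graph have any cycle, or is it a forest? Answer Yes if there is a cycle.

Yes

DFS, tracking each vertex's parent; an edge to a visited non-parent vertex closes a cycle.
Start from J:
visit J (parent –)
  visit H (parent J)
    H–J: parent, skip
  visit C (parent J)
    C–J: parent, skip
    visit L (parent C)
      visit E (parent L)
        E–C: C visited and ≠ parent → cycle
Cycle: C – L – E – C.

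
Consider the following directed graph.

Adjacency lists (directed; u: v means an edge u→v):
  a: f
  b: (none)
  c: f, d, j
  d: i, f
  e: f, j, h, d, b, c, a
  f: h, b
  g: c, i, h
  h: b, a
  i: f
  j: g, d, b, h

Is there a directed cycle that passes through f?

f is on a cycle iff f can reach itself via ≥1 edge.
f → h → a → f — yes.

Yes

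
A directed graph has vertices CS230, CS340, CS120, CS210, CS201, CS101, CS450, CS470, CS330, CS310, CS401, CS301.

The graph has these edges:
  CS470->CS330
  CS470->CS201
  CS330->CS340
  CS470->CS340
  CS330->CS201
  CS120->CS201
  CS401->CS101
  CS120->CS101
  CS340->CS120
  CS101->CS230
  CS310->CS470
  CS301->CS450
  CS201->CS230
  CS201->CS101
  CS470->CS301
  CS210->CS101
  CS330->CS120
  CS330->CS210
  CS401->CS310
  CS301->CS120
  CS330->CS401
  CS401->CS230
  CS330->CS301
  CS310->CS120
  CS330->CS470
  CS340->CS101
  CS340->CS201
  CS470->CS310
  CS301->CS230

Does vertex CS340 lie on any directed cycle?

CS340 lies on a cycle iff there is a path from CS340 back to itself.
Exploring from CS340, it never reaches itself; equivalently, its strongly connected component is a singleton.

No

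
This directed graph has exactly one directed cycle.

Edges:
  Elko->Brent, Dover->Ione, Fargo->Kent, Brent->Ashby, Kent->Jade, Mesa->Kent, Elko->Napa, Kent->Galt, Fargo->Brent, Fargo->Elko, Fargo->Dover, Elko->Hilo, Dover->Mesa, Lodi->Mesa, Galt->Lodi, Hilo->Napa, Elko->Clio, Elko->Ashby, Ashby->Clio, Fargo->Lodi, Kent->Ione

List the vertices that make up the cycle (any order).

Galt, Kent, Lodi, Mesa

DFS with gray/black marking from Kent:
Kent gray
  Ione gray
  Ione black
  Galt gray
    Lodi gray
      Mesa gray
        Mesa→Kent: Kent is gray → back edge
Back edge closes the cycle Kent → Galt → Lodi → Mesa → Kent; its vertices are {Galt, Kent, Lodi, Mesa}.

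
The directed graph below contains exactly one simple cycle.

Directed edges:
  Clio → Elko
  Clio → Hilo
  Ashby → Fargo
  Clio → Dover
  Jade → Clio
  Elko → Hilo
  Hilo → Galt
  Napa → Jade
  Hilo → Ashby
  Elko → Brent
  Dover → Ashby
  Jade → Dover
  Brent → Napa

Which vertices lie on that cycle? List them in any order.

Clio, Elko, Jade, Napa, Brent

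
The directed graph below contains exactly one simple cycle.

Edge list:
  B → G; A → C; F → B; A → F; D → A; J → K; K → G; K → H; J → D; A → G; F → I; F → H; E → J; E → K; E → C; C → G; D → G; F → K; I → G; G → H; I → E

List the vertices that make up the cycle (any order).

DFS with gray/black marking from D:
D gray
  A gray
    C gray
      G gray
        H gray
        H black
      G black
    C black
    A→G: G black — skip
    F gray
      F→H: H black — skip
      I gray
        I→G: G black — skip
        E gray
          J gray
            K gray
              K→H: H black — skip
              K→G: G black — skip
            K black
            J→D: D is gray → back edge
Back edge closes the cycle D → A → F → I → E → J → D; its vertices are {A, D, E, F, I, J}.

A, D, E, F, I, J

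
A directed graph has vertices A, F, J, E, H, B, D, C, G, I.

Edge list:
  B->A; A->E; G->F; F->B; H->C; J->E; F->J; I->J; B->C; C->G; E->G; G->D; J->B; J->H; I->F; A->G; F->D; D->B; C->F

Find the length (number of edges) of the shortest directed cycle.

For each vertex v, BFS finds the shortest path from v back to v.
The shortest such closed walk is B → C → F → B, length 3.

3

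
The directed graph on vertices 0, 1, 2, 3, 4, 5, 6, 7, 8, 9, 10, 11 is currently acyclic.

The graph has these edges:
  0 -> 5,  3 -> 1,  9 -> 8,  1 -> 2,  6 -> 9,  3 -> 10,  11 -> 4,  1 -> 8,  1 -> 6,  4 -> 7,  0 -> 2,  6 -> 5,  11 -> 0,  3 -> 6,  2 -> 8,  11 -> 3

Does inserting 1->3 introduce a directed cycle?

Adding 1→3 creates a cycle iff 3 can already reach 1.
Path from 3: 3 → 1.
So 3 → … → 1 → 3 is a cycle.

Yes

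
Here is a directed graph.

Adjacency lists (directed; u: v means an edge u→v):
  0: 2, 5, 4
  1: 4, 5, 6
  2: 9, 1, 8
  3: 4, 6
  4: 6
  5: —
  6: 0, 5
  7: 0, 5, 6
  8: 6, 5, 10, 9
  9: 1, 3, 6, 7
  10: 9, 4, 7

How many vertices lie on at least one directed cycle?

A vertex is on a directed cycle iff it belongs to a strongly connected component of size ≥ 2 (or has a self-loop).
The vertices on cycles are {0, 1, 2, 3, 4, 6, 7, 8, 9, 10} — 10 in total.

10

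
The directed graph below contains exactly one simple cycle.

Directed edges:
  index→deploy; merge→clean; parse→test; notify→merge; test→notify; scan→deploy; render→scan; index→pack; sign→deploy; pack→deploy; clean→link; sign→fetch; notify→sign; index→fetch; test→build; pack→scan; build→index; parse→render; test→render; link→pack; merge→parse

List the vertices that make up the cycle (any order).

test, merge, parse, notify

DFS with gray/black marking from parse:
parse gray
  test gray
    notify gray
      merge gray
        merge→parse: parse is gray → back edge
Back edge closes the cycle parse → test → notify → merge → parse; its vertices are {test, merge, parse, notify}.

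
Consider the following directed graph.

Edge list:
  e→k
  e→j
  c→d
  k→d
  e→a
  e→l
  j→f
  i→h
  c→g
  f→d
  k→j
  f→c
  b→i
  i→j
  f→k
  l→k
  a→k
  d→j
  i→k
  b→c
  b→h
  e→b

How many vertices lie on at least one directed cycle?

A vertex is on a directed cycle iff it belongs to a strongly connected component of size ≥ 2 (or has a self-loop).
The vertices on cycles are {c, d, f, j, k} — 5 in total.

5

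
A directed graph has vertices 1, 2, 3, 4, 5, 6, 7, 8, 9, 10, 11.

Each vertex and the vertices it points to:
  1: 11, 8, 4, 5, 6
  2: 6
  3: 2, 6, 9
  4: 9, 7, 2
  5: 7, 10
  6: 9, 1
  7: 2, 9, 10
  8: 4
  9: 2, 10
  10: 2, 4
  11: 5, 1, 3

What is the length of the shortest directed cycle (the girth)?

2

For each vertex v, BFS finds the shortest path from v back to v.
The shortest such closed walk is 1 → 11 → 1, length 2.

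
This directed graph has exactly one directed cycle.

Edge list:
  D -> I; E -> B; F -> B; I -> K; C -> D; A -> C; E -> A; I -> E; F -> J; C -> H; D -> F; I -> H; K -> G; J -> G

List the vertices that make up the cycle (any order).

A, C, D, E, I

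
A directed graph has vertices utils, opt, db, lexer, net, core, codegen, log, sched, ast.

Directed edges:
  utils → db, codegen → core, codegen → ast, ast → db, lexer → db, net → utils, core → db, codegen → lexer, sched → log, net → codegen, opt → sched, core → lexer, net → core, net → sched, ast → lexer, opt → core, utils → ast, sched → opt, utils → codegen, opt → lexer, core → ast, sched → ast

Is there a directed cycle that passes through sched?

Yes

sched is on a cycle iff sched can reach itself via ≥1 edge.
sched → opt → sched — yes.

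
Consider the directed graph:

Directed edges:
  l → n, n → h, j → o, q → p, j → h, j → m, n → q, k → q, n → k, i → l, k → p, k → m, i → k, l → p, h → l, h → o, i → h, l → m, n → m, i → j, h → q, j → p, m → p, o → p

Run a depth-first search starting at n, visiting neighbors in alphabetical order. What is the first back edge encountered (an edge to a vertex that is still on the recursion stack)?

l->n

DFS from n (visiting neighbors in alphabetical order); mark gray on enter, black on exit:
n gray
  h gray
    l gray
      m gray
        p gray
        p black
      m black
      l→n: n is gray → back edge
First back edge: l → n.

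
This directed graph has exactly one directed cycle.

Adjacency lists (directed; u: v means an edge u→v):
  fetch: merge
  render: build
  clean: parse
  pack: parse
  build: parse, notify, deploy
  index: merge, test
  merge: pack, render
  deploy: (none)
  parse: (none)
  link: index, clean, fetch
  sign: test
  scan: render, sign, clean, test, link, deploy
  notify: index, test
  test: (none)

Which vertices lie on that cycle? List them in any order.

DFS with gray/black marking from render:
render gray
  build gray
    parse gray
    parse black
    notify gray
      index gray
        merge gray
          pack gray
            pack→parse: parse black — skip
          pack black
          merge→render: render is gray → back edge
Back edge closes the cycle render → build → notify → index → merge → render; its vertices are {build, index, merge, notify, render}.

build, index, merge, notify, render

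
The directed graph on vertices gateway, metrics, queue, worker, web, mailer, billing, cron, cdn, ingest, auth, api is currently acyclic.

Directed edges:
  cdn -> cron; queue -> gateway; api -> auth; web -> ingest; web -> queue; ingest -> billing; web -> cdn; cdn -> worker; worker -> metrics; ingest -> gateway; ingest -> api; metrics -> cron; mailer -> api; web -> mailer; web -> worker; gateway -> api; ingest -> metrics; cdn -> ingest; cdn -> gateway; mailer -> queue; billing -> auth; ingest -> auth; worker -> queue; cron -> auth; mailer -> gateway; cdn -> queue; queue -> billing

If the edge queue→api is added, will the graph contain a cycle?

No

Adding queue→api creates a cycle iff api can already reach queue.
Explore from api: no path reaches queue. The graph stays acyclic.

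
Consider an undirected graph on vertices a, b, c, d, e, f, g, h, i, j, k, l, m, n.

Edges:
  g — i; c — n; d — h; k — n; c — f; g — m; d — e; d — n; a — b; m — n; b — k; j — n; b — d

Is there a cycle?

Yes

DFS, tracking each vertex's parent; an edge to a visited non-parent vertex closes a cycle.
Start from g:
visit g (parent –)
  visit i (parent g)
    i–g: parent, skip
  visit m (parent g)
    visit n (parent m)
      visit c (parent n)
        c–n: parent, skip
        visit f (parent c)
          f–c: parent, skip
      visit k (parent n)
        visit b (parent k)
          visit a (parent b)
            a–b: parent, skip
          visit d (parent b)
            d–b: parent, skip
            visit e (parent d)
              e–d: parent, skip
            d–n: n visited and ≠ parent → cycle
Cycle: n – k – b – d – n.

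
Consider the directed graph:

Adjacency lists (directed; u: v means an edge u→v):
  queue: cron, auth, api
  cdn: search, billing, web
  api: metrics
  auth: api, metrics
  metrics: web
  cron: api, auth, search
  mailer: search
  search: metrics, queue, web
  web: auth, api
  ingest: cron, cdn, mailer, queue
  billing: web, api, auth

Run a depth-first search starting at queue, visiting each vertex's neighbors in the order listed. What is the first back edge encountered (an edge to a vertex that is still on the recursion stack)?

auth→api

DFS from queue (visiting each vertex's neighbors in the order listed); mark gray on enter, black on exit:
queue gray
  cron gray
    api gray
      metrics gray
        web gray
          auth gray
            auth→api: api is gray → back edge
First back edge: auth → api.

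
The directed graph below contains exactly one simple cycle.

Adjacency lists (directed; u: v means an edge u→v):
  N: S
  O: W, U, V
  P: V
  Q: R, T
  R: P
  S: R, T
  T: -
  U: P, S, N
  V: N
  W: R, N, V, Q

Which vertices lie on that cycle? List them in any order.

DFS with gray/black marking from N:
N gray
  S gray
    R gray
      P gray
        V gray
          V→N: N is gray → back edge
Back edge closes the cycle N → S → R → P → V → N; its vertices are {N, P, R, S, V}.

N, P, R, S, V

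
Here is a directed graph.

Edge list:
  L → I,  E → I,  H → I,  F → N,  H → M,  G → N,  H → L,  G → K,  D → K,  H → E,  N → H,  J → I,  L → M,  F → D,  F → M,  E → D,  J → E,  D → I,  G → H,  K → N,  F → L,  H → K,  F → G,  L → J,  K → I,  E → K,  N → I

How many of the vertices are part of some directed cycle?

7

A vertex is on a directed cycle iff it belongs to a strongly connected component of size ≥ 2 (or has a self-loop).
The vertices on cycles are {D, E, H, J, K, L, N} — 7 in total.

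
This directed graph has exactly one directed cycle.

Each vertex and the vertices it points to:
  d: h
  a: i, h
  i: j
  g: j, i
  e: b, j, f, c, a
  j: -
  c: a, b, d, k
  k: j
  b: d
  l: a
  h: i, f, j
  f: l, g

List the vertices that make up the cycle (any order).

a, f, h, l

DFS with gray/black marking from f:
f gray
  l gray
    a gray
      i gray
        j gray
        j black
      i black
      h gray
        h→i: i black — skip
        h→f: f is gray → back edge
Back edge closes the cycle f → l → a → h → f; its vertices are {a, f, h, l}.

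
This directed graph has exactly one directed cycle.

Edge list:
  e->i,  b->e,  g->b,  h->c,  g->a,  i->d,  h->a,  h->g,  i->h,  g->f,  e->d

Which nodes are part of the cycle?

DFS with gray/black marking from g:
g gray
  b gray
    e gray
      d gray
      d black
      i gray
        h gray
          h→g: g is gray → back edge
Back edge closes the cycle g → b → e → i → h → g; its vertices are {b, e, g, h, i}.

b, e, g, h, i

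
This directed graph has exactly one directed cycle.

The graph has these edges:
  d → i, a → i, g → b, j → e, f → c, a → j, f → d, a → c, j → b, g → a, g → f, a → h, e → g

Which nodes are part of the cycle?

a, e, g, j

DFS with gray/black marking from g:
g gray
  b gray
  b black
  a gray
    c gray
    c black
    h gray
    h black
    j gray
      e gray
        e→g: g is gray → back edge
Back edge closes the cycle g → a → j → e → g; its vertices are {a, e, g, j}.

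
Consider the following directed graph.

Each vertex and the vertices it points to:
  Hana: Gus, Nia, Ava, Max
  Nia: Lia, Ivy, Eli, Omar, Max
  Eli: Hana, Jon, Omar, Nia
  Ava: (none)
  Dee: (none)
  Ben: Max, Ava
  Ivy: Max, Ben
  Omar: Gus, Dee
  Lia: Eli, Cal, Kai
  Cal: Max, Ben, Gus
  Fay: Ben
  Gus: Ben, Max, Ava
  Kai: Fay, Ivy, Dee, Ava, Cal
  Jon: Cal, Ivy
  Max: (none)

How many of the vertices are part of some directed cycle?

A vertex is on a directed cycle iff it belongs to a strongly connected component of size ≥ 2 (or has a self-loop).
The vertices on cycles are {Eli, Lia, Nia, Hana} — 4 in total.

4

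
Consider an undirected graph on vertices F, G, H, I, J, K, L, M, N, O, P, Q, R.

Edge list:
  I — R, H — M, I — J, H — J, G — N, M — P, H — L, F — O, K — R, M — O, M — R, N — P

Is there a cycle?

Yes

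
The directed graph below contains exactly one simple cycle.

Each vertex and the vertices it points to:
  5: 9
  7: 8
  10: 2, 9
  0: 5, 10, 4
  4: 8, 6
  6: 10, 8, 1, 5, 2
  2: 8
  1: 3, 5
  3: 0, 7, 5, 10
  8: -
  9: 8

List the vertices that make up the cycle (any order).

0, 1, 3, 4, 6

DFS with gray/black marking from 3:
3 gray
  0 gray
    5 gray
      9 gray
        8 gray
        8 black
      9 black
    5 black
    10 gray
      2 gray
        2→8: 8 black — skip
      2 black
      10→9: 9 black — skip
    10 black
    4 gray
      4→8: 8 black — skip
      6 gray
        6→10: 10 black — skip
        6→8: 8 black — skip
        1 gray
          1→3: 3 is gray → back edge
Back edge closes the cycle 3 → 0 → 4 → 6 → 1 → 3; its vertices are {0, 1, 3, 4, 6}.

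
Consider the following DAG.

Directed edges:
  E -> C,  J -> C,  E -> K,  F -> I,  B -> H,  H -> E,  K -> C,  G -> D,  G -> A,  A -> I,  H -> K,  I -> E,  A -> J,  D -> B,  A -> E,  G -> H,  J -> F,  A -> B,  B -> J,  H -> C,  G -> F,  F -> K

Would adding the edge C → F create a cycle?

Yes

Adding C→F creates a cycle iff F can already reach C.
Path from F: F → K → C.
So F → … → C → F is a cycle.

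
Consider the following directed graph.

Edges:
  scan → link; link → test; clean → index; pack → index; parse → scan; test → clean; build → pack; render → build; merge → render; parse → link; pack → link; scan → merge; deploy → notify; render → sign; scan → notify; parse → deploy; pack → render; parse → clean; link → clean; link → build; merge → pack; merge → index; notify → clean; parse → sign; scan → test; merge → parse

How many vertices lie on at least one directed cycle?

A vertex is on a directed cycle iff it belongs to a strongly connected component of size ≥ 2 (or has a self-loop).
The vertices on cycles are {link, pack, scan, build, merge, parse, render} — 7 in total.

7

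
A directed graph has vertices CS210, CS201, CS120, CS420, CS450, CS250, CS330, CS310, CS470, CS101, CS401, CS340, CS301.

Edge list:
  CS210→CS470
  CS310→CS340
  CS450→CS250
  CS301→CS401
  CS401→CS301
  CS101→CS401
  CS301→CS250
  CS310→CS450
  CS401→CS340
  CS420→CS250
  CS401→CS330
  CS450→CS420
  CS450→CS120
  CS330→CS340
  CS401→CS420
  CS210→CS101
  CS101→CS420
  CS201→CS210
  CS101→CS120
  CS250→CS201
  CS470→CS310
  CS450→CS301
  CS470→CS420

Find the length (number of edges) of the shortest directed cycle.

2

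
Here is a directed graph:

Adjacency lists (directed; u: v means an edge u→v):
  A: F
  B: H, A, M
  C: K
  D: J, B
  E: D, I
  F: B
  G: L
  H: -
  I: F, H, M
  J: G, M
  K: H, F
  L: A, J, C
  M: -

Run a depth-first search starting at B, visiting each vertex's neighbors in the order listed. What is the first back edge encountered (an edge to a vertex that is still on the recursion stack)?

DFS from B (visiting each vertex's neighbors in the order listed); mark gray on enter, black on exit:
B gray
  H gray
  H black
  A gray
    F gray
      F→B: B is gray → back edge
First back edge: F → B.

F→B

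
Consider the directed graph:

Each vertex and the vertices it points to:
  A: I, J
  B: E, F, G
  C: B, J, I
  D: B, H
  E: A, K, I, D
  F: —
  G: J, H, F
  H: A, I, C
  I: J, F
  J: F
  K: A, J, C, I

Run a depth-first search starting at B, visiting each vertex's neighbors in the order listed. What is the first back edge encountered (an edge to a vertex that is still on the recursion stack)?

C→B

DFS from B (visiting each vertex's neighbors in the order listed); mark gray on enter, black on exit:
B gray
  E gray
    A gray
      I gray
        J gray
          F gray
          F black
        J black
        I→F: F black — skip
      I black
      A→J: J black — skip
    A black
    K gray
      K→A: A black — skip
      K→J: J black — skip
      C gray
        C→B: B is gray → back edge
First back edge: C → B.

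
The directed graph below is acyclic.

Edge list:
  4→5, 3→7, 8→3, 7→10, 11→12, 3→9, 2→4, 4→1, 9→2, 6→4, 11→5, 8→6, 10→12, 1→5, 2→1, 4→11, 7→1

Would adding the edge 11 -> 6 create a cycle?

Adding 11→6 creates a cycle iff 6 can already reach 11.
Path from 6: 6 → 4 → 11.
So 6 → … → 11 → 6 is a cycle.

Yes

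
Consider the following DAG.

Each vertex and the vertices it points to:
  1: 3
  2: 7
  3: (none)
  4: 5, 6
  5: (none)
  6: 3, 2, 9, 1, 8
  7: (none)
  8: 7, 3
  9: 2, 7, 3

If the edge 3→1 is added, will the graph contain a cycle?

Yes

Adding 3→1 creates a cycle iff 1 can already reach 3.
Path from 1: 1 → 3.
So 1 → … → 3 → 1 is a cycle.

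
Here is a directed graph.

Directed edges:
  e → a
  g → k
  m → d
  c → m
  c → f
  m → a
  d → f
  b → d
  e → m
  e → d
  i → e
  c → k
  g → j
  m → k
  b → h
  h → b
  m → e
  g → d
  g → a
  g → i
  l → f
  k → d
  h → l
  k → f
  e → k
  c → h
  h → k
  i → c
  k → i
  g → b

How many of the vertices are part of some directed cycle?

A vertex is on a directed cycle iff it belongs to a strongly connected component of size ≥ 2 (or has a self-loop).
The vertices on cycles are {b, c, e, h, i, k, m} — 7 in total.

7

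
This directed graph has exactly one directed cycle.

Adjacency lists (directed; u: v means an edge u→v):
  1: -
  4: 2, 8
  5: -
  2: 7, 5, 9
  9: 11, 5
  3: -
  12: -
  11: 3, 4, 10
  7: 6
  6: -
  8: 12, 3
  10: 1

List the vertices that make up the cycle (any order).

DFS with gray/black marking from 4:
4 gray
  2 gray
    7 gray
      6 gray
      6 black
    7 black
    5 gray
    5 black
    9 gray
      11 gray
        3 gray
        3 black
        11→4: 4 is gray → back edge
Back edge closes the cycle 4 → 2 → 9 → 11 → 4; its vertices are {2, 4, 9, 11}.

2, 4, 9, 11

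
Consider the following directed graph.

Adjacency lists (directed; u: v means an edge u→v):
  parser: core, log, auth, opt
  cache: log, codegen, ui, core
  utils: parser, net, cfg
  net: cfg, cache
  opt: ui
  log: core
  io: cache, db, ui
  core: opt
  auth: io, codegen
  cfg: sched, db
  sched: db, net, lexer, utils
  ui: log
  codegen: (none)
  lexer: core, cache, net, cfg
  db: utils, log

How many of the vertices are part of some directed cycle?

A vertex is on a directed cycle iff it belongs to a strongly connected component of size ≥ 2 (or has a self-loop).
The vertices on cycles are {db, io, ui, cfg, log, net, opt, auth, core, lexer, sched, utils, parser} — 13 in total.

13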